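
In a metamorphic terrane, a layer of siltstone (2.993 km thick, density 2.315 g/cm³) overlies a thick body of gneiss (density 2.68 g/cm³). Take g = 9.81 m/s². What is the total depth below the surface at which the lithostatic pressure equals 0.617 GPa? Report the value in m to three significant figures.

Pressure at base of upper layers: 2315×9.81×2993 = 6.797×10^7 Pa = 0.06797 GPa
Remaining pressure to be supplied by gneiss: 6.170×10^8 − 6.797×10^7 = 5.490×10^8 Pa
Additional depth in gneiss = 5.490×10^8 Pa / (2680 kg/m³ × 9.81 m/s²) = 20883 m
Total depth = 2993 m + 20883 m = 23876 m

23900 m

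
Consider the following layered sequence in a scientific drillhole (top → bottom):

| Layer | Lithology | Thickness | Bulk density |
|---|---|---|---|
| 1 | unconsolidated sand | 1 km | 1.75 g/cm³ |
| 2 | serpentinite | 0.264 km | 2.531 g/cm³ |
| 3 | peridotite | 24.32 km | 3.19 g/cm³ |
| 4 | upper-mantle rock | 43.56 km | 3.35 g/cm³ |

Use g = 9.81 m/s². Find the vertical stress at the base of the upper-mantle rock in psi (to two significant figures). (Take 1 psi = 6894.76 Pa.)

unconsolidated sand: 1750 kg/m³ × 9.81 m/s² × 1000 m = 1.717×10^7 Pa = 2490 psi
serpentinite: 2531 kg/m³ × 9.81 m/s² × 264 m = 6.555×10^6 Pa = 950.7 psi
peridotite: 3190 kg/m³ × 9.81 m/s² × 24320 m = 7.611×10^8 Pa = 1.104×10^5 psi
upper-mantle rock: 3350 kg/m³ × 9.81 m/s² × 43560 m = 1.432×10^9 Pa = 2.076×10^5 psi
Total = 2490 + 950.7 + 1.104×10^5 + 2.076×10^5 = 3.2145×10^5 psi

320000 psi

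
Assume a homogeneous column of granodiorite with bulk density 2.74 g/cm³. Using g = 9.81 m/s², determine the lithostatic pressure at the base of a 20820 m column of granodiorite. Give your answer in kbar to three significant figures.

5.60 kbar

granodiorite: 2740 kg/m³ × 9.81 m/s² × 20820 m = 5.596×10^8 Pa = 5.596 kbar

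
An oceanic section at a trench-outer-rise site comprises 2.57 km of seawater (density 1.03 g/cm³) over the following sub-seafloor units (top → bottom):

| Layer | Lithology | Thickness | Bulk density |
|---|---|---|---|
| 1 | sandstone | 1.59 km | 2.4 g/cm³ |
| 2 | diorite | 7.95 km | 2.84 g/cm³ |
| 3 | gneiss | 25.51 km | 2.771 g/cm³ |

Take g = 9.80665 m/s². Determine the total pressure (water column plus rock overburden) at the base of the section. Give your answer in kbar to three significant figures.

9.78 kbar

seawater: 1030 kg/m³ × 9.80665 m/s² × 2570 m = 2.596×10^7 Pa = 0.2596 kbar
sandstone: 2400 kg/m³ × 9.80665 m/s² × 1590 m = 3.742×10^7 Pa = 0.3742 kbar
diorite: 2840 kg/m³ × 9.80665 m/s² × 7950 m = 2.214×10^8 Pa = 2.214 kbar
gneiss: 2771 kg/m³ × 9.80665 m/s² × 25510 m = 6.932×10^8 Pa = 6.932 kbar
Total = 0.2596 + 0.3742 + 2.214 + 6.932 = 9.7801 kbar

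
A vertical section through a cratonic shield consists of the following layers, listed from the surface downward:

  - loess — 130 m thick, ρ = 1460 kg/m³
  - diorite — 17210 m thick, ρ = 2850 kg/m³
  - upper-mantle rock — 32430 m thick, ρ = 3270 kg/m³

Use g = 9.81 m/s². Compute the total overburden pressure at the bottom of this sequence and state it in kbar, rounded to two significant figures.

15 kbar

loess: 1460 kg/m³ × 9.81 m/s² × 130 m = 1.862×10^6 Pa = 0.01862 kbar
diorite: 2850 kg/m³ × 9.81 m/s² × 17210 m = 4.812×10^8 Pa = 4.812 kbar
upper-mantle rock: 3270 kg/m³ × 9.81 m/s² × 32430 m = 1.040×10^9 Pa = 10.40 kbar
Total = 0.01862 + 4.812 + 10.40 = 15.233 kbar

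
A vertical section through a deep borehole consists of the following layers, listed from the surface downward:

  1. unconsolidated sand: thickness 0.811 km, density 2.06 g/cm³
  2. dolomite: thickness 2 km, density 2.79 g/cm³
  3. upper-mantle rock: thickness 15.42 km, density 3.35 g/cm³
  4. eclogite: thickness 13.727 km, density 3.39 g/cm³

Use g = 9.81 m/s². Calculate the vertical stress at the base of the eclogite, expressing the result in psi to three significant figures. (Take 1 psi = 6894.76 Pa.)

150000 psi

unconsolidated sand: 2060 kg/m³ × 9.81 m/s² × 811 m = 1.639×10^7 Pa = 2377 psi
dolomite: 2790 kg/m³ × 9.81 m/s² × 2000 m = 5.474×10^7 Pa = 7939 psi
upper-mantle rock: 3350 kg/m³ × 9.81 m/s² × 15420 m = 5.068×10^8 Pa = 73499 psi
eclogite: 3390 kg/m³ × 9.81 m/s² × 13727 m = 4.565×10^8 Pa = 66210 psi
Total = 2377 + 7939 + 73499 + 66210 = 1.5003×10^5 psi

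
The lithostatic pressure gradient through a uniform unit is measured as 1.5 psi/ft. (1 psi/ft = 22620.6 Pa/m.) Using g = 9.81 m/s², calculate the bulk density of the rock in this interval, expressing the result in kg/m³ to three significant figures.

ρ = (dP/dz)/g = 1.5 psi/ft / 9.81 m/s² = 33931 Pa/m / 9.81 m/s² = 3458.8 kg/m³

3460 kg/m³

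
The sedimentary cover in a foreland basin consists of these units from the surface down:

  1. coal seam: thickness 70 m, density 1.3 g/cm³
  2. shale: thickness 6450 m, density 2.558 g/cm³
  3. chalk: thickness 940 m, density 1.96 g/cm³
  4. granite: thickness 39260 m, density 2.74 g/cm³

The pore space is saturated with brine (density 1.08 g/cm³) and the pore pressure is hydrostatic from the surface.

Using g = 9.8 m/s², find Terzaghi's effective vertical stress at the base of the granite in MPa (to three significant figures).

Overburden (lithostatic) stress σ_v:
coal seam: 1300 kg/m³ × 9.8 m/s² × 70 m = 8.918×10^5 Pa = 0.8918 MPa
shale: 2558 kg/m³ × 9.8 m/s² × 6450 m = 1.617×10^8 Pa = 161.7 MPa
chalk: 1960 kg/m³ × 9.8 m/s² × 940 m = 1.806×10^7 Pa = 18.06 MPa
granite: 2740 kg/m³ × 9.8 m/s² × 39260 m = 1.054×10^9 Pa = 1054 MPa
Total = 0.8918 + 161.7 + 18.06 + 1054 = 1234.8 MPa
Pore pressure P_p = 1080 kg/m³ × 9.8 m/s² × 46720 m = 4.945×10^8 Pa = 494.5 MPa
Effective stress σ' = σ_v − P_p = 1235 − 494.5 = 740.36 MPa

740 MPa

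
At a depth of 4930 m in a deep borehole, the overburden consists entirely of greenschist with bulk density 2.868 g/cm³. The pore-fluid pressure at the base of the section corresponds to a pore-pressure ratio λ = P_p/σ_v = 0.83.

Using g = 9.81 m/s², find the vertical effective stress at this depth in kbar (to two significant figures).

0.24 kbar

Overburden (lithostatic) stress σ_v:
greenschist: 2868 kg/m³ × 9.81 m/s² × 4930 m = 1.387×10^8 Pa = 138.7 MPa
Pore pressure P_p = λ·σ_v = 0.83 × 138.7 MPa = 115.1 MPa
Effective stress σ' = σ_v − P_p = 138.7 − 115.1 = 23.580 MPa = 0.23580 kbar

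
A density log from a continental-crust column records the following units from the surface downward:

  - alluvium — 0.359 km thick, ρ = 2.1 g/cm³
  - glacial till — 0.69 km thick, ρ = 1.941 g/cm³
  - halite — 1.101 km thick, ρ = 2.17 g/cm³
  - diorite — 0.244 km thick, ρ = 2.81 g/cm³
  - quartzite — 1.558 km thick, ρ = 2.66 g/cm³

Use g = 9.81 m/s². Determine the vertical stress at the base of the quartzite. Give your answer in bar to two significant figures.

910 bar

alluvium: 2100 kg/m³ × 9.81 m/s² × 359 m = 7.396×10^6 Pa = 73.96 bar
glacial till: 1941 kg/m³ × 9.81 m/s² × 690 m = 1.314×10^7 Pa = 131.4 bar
halite: 2170 kg/m³ × 9.81 m/s² × 1101 m = 2.344×10^7 Pa = 234.4 bar
diorite: 2810 kg/m³ × 9.81 m/s² × 244 m = 6.726×10^6 Pa = 67.26 bar
quartzite: 2660 kg/m³ × 9.81 m/s² × 1558 m = 4.066×10^7 Pa = 406.6 bar
Total = 73.96 + 131.4 + 234.4 + 67.26 + 406.6 = 913.53 bar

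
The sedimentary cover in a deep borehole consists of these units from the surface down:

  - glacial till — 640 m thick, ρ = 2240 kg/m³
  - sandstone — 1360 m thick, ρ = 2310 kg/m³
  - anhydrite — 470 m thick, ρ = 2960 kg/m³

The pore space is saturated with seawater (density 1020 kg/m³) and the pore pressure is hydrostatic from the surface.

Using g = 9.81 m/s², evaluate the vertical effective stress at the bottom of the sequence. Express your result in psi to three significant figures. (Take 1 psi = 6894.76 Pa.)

4900 psi

Overburden (lithostatic) stress σ_v:
glacial till: 2240 kg/m³ × 9.81 m/s² × 640 m = 1.406×10^7 Pa = 14.06 MPa
sandstone: 2310 kg/m³ × 9.81 m/s² × 1360 m = 3.082×10^7 Pa = 30.82 MPa
anhydrite: 2960 kg/m³ × 9.81 m/s² × 470 m = 1.365×10^7 Pa = 13.65 MPa
Total = 14.06 + 30.82 + 13.65 = 58.530 MPa
Pore pressure P_p = 1020 kg/m³ × 9.81 m/s² × 2470 m = 2.472×10^7 Pa = 24.72 MPa
Effective stress σ' = σ_v − P_p = 58.53 − 24.72 = 33.815 MPa = 4904.5 psi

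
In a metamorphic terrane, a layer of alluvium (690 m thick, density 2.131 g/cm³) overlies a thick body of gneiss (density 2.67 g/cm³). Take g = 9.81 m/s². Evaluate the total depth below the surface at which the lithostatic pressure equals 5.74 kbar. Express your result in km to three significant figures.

Pressure at base of upper layers: 2131×9.81×690 = 1.442×10^7 Pa = 0.1442 kbar
Remaining pressure to be supplied by gneiss: 5.740×10^8 − 1.442×10^7 = 5.596×10^8 Pa
Additional depth in gneiss = 5.596×10^8 Pa / (2670 kg/m³ × 9.81 m/s²) = 21364 m
Total depth = 690 m + 21364 m = 22054 m
= 22.054 km

22.1 km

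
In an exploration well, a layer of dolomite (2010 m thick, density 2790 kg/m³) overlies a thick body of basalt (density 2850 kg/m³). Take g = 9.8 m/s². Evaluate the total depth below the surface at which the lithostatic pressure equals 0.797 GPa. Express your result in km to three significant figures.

28.6 km

Pressure at base of upper layers: 2790×9.8×2010 = 5.496×10^7 Pa = 0.05496 GPa
Remaining pressure to be supplied by basalt: 7.970×10^8 − 5.496×10^7 = 7.420×10^8 Pa
Additional depth in basalt = 7.420×10^8 Pa / (2850 kg/m³ × 9.8 m/s²) = 26568 m
Total depth = 2010 m + 26568 m = 28578 m
= 28.578 km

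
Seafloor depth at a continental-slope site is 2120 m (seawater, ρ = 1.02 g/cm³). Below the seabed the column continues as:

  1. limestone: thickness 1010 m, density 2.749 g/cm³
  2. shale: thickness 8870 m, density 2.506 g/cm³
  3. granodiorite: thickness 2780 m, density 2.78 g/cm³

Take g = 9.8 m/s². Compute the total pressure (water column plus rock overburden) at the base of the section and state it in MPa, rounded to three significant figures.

seawater: 1020 kg/m³ × 9.8 m/s² × 2120 m = 2.119×10^7 Pa = 21.19 MPa
limestone: 2749 kg/m³ × 9.8 m/s² × 1010 m = 2.721×10^7 Pa = 27.21 MPa
shale: 2506 kg/m³ × 9.8 m/s² × 8870 m = 2.178×10^8 Pa = 217.8 MPa
granodiorite: 2780 kg/m³ × 9.8 m/s² × 2780 m = 7.574×10^7 Pa = 75.74 MPa
Total = 21.19 + 27.21 + 217.8 + 75.74 = 341.98 MPa

342 MPa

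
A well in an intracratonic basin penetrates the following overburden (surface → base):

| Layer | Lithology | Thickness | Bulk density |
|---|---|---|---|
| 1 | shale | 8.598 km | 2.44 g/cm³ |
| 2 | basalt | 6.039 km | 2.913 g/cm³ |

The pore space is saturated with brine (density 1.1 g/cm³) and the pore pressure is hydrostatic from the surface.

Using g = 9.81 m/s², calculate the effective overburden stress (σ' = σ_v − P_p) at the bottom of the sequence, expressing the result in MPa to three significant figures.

220 MPa

Overburden (lithostatic) stress σ_v:
shale: 2440 kg/m³ × 9.81 m/s² × 8598 m = 2.058×10^8 Pa = 205.8 MPa
basalt: 2913 kg/m³ × 9.81 m/s² × 6039 m = 1.726×10^8 Pa = 172.6 MPa
Total = 205.8 + 172.6 = 378.38 MPa
Pore pressure P_p = 1100 kg/m³ × 9.81 m/s² × 14637 m = 1.579×10^8 Pa = 157.9 MPa
Effective stress σ' = σ_v − P_p = 378.4 − 157.9 = 220.43 MPa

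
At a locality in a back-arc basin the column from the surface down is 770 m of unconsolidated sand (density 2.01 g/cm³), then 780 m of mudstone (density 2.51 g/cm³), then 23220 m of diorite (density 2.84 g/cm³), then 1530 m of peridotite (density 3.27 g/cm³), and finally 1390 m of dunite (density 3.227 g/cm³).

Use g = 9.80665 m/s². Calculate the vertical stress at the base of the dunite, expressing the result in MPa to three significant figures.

774 MPa

unconsolidated sand: 2010 kg/m³ × 9.80665 m/s² × 770 m = 1.518×10^7 Pa = 15.18 MPa
mudstone: 2510 kg/m³ × 9.80665 m/s² × 780 m = 1.920×10^7 Pa = 19.20 MPa
diorite: 2840 kg/m³ × 9.80665 m/s² × 23220 m = 6.467×10^8 Pa = 646.7 MPa
peridotite: 3270 kg/m³ × 9.80665 m/s² × 1530 m = 4.906×10^7 Pa = 49.06 MPa
dunite: 3227 kg/m³ × 9.80665 m/s² × 1390 m = 4.399×10^7 Pa = 43.99 MPa
Total = 15.18 + 19.20 + 646.7 + 49.06 + 43.99 = 774.13 MPa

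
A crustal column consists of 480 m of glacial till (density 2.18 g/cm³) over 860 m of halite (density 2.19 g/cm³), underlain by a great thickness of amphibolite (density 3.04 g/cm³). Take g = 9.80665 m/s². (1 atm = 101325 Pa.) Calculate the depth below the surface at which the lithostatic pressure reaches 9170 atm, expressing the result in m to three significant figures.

Pressure at base of upper layers: 2180×9.80665×480 + 2190×9.80665×860 = 2.873×10^7 Pa = 283.6 atm
Remaining pressure to be supplied by amphibolite: 9.292×10^8 − 2.873×10^7 = 9.004×10^8 Pa
Additional depth in amphibolite = 9.004×10^8 Pa / (3040 kg/m³ × 9.80665 m/s²) = 30203 m
Total depth = 1340 m + 30203 m = 31543 m

31500 m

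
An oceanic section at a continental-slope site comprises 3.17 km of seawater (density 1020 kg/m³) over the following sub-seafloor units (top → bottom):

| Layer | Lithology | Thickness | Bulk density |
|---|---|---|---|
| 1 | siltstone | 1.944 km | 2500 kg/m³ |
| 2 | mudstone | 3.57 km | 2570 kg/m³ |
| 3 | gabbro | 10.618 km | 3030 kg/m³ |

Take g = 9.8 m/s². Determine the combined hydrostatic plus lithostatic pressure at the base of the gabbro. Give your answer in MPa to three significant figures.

485 MPa

seawater: 1020 kg/m³ × 9.8 m/s² × 3170 m = 3.169×10^7 Pa = 31.69 MPa
siltstone: 2500 kg/m³ × 9.8 m/s² × 1944 m = 4.763×10^7 Pa = 47.63 MPa
mudstone: 2570 kg/m³ × 9.8 m/s² × 3570 m = 8.991×10^7 Pa = 89.91 MPa
gabbro: 3030 kg/m³ × 9.8 m/s² × 10618 m = 3.153×10^8 Pa = 315.3 MPa
Total = 31.69 + 47.63 + 89.91 + 315.3 = 484.52 MPa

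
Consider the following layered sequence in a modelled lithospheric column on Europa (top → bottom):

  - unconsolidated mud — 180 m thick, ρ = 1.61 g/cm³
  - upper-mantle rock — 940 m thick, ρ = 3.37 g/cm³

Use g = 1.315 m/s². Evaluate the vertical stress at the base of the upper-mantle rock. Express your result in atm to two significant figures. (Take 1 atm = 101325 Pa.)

45 atm

unconsolidated mud: 1610 kg/m³ × 1.315 m/s² × 180 m = 3.811×10^5 Pa = 3.761 atm
upper-mantle rock: 3370 kg/m³ × 1.315 m/s² × 940 m = 4.166×10^6 Pa = 41.11 atm
Total = 3.761 + 41.11 = 44.873 atm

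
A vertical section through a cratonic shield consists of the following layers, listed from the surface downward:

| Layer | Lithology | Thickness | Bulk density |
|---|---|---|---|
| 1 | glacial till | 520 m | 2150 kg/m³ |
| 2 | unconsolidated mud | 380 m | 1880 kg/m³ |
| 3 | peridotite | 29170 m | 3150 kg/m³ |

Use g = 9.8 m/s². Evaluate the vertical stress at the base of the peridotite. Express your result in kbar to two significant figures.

9.2 kbar

glacial till: 2150 kg/m³ × 9.8 m/s² × 520 m = 1.096×10^7 Pa = 0.1096 kbar
unconsolidated mud: 1880 kg/m³ × 9.8 m/s² × 380 m = 7.001×10^6 Pa = 0.07001 kbar
peridotite: 3150 kg/m³ × 9.8 m/s² × 29170 m = 9.005×10^8 Pa = 9.005 kbar
Total = 0.1096 + 0.07001 + 9.005 = 9.1844 kbar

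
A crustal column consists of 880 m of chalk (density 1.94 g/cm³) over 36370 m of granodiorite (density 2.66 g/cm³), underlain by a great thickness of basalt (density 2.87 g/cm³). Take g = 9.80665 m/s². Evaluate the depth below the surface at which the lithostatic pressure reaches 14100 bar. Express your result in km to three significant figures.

53.0 km

Pressure at base of upper layers: 1940×9.80665×880 + 2660×9.80665×36370 = 9.655×10^8 Pa = 9655 bar
Remaining pressure to be supplied by basalt: 1.410×10^9 − 9.655×10^8 = 4.445×10^8 Pa
Additional depth in basalt = 4.445×10^8 Pa / (2870 kg/m³ × 9.80665 m/s²) = 15794 m
Total depth = 37250 m + 15794 m = 53044 m
= 53.044 km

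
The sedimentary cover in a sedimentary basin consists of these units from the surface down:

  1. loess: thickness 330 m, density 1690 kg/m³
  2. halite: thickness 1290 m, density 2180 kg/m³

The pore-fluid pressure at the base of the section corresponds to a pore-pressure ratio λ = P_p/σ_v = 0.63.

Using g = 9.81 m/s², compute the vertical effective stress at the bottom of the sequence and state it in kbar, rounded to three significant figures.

0.122 kbar

Overburden (lithostatic) stress σ_v:
loess: 1690 kg/m³ × 9.81 m/s² × 330 m = 5.471×10^6 Pa = 5.471 MPa
halite: 2180 kg/m³ × 9.81 m/s² × 1290 m = 2.759×10^7 Pa = 27.59 MPa
Total = 5.471 + 27.59 = 33.059 MPa
Pore pressure P_p = λ·σ_v = 0.63 × 33.06 MPa = 20.83 MPa
Effective stress σ' = σ_v − P_p = 33.06 − 20.83 = 12.232 MPa = 0.12232 kbar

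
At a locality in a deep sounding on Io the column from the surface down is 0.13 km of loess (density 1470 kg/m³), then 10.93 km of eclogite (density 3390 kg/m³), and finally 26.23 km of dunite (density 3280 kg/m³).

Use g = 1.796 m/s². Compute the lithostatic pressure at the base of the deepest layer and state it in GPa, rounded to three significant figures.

0.221 GPa

loess: 1470 kg/m³ × 1.796 m/s² × 130 m = 3.432×10^5 Pa = 3.432×10^-4 GPa
eclogite: 3390 kg/m³ × 1.796 m/s² × 10930 m = 6.655×10^7 Pa = 0.06655 GPa
dunite: 3280 kg/m³ × 1.796 m/s² × 26230 m = 1.545×10^8 Pa = 0.1545 GPa
Total = 3.432×10^-4 + 0.06655 + 0.1545 = 0.22141 GPa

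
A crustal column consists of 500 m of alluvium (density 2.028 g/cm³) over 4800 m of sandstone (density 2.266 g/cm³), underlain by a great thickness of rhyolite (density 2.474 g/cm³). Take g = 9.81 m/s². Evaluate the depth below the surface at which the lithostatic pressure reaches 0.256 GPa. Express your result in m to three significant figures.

Pressure at base of upper layers: 2028×9.81×500 + 2266×9.81×4800 = 1.166×10^8 Pa = 0.1166 GPa
Remaining pressure to be supplied by rhyolite: 2.560×10^8 − 1.166×10^8 = 1.394×10^8 Pa
Additional depth in rhyolite = 1.394×10^8 Pa / (2474 kg/m³ × 9.81 m/s²) = 5741.7 m
Total depth = 5300 m + 5741.7 m = 11042 m

11000 m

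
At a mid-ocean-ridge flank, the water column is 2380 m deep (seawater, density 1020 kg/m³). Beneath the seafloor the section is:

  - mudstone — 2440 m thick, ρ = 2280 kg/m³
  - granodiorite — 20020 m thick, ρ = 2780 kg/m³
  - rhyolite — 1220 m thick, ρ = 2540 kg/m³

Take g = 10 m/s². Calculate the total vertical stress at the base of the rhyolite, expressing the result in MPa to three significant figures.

667 MPa

seawater: 1020 kg/m³ × 10 m/s² × 2380 m = 2.428×10^7 Pa = 24.28 MPa
mudstone: 2280 kg/m³ × 10 m/s² × 2440 m = 5.563×10^7 Pa = 55.63 MPa
granodiorite: 2780 kg/m³ × 10 m/s² × 20020 m = 5.566×10^8 Pa = 556.6 MPa
rhyolite: 2540 kg/m³ × 10 m/s² × 1220 m = 3.099×10^7 Pa = 30.99 MPa
Total = 24.28 + 55.63 + 556.6 + 30.99 = 667.45 MPa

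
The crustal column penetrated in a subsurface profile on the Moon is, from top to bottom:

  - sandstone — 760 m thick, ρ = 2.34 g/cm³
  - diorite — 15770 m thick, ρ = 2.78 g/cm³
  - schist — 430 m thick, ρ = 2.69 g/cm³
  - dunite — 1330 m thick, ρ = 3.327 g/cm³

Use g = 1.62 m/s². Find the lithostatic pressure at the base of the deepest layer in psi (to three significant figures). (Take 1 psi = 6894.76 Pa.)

12000 psi

sandstone: 2340 kg/m³ × 1.62 m/s² × 760 m = 2.881×10^6 Pa = 417.9 psi
diorite: 2780 kg/m³ × 1.62 m/s² × 15770 m = 7.102×10^7 Pa = 10301 psi
schist: 2690 kg/m³ × 1.62 m/s² × 430 m = 1.874×10^6 Pa = 271.8 psi
dunite: 3327 kg/m³ × 1.62 m/s² × 1330 m = 7.168×10^6 Pa = 1040 psi
Total = 417.9 + 10301 + 271.8 + 1040 = 12030 psi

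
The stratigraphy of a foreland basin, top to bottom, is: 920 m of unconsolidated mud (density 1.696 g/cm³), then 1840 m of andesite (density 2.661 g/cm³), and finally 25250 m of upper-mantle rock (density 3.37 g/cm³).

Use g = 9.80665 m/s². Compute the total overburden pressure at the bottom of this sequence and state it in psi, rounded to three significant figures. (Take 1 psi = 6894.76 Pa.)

130000 psi

unconsolidated mud: 1696 kg/m³ × 9.80665 m/s² × 920 m = 1.530×10^7 Pa = 2219 psi
andesite: 2661 kg/m³ × 9.80665 m/s² × 1840 m = 4.802×10^7 Pa = 6964 psi
upper-mantle rock: 3370 kg/m³ × 9.80665 m/s² × 25250 m = 8.345×10^8 Pa = 1.210×10^5 psi
Total = 2219 + 6964 + 1.210×10^5 = 1.3021×10^5 psi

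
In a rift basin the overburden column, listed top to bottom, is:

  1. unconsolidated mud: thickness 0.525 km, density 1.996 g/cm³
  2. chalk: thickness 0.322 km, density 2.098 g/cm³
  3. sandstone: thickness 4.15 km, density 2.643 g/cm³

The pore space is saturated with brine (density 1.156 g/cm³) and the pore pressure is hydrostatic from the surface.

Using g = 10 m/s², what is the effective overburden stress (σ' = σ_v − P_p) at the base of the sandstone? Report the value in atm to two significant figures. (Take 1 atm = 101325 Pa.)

Overburden (lithostatic) stress σ_v:
unconsolidated mud: 1996 kg/m³ × 10 m/s² × 525 m = 1.048×10^7 Pa = 10.48 MPa
chalk: 2098 kg/m³ × 10 m/s² × 322 m = 6.756×10^6 Pa = 6.756 MPa
sandstone: 2643 kg/m³ × 10 m/s² × 4150 m = 1.097×10^8 Pa = 109.7 MPa
Total = 10.48 + 6.756 + 109.7 = 126.92 MPa
Pore pressure P_p = 1156 kg/m³ × 10 m/s² × 4997 m = 5.777×10^7 Pa = 57.77 MPa
Effective stress σ' = σ_v − P_p = 126.9 − 57.77 = 69.154 MPa = 682.49 atm

680 atm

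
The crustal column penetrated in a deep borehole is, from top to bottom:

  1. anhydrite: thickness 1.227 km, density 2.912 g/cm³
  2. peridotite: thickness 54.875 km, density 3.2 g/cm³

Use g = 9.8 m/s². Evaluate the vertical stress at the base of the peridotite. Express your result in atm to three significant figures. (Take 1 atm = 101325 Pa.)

anhydrite: 2912 kg/m³ × 9.8 m/s² × 1227 m = 3.502×10^7 Pa = 345.6 atm
peridotite: 3200 kg/m³ × 9.8 m/s² × 54875 m = 1.721×10^9 Pa = 16984 atm
Total = 345.6 + 16984 = 17329 atm

17300 atm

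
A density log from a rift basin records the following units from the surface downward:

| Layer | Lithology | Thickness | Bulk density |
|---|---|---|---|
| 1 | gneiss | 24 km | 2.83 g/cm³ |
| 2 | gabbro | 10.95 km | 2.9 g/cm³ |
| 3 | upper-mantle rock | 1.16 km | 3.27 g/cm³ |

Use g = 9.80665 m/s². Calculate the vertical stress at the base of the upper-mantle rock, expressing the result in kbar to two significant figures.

gneiss: 2830 kg/m³ × 9.80665 m/s² × 24000 m = 6.661×10^8 Pa = 6.661 kbar
gabbro: 2900 kg/m³ × 9.80665 m/s² × 10950 m = 3.114×10^8 Pa = 3.114 kbar
upper-mantle rock: 3270 kg/m³ × 9.80665 m/s² × 1160 m = 3.720×10^7 Pa = 0.3720 kbar
Total = 6.661 + 3.114 + 0.3720 = 10.147 kbar

10 kbar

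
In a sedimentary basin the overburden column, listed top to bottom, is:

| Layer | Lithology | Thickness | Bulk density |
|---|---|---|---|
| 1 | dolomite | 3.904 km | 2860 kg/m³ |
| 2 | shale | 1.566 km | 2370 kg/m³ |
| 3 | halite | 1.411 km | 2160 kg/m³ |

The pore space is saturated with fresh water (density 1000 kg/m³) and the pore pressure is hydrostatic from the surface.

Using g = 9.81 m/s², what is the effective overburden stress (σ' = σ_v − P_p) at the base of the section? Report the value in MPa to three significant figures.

Overburden (lithostatic) stress σ_v:
dolomite: 2860 kg/m³ × 9.81 m/s² × 3904 m = 1.095×10^8 Pa = 109.5 MPa
shale: 2370 kg/m³ × 9.81 m/s² × 1566 m = 3.641×10^7 Pa = 36.41 MPa
halite: 2160 kg/m³ × 9.81 m/s² × 1411 m = 2.990×10^7 Pa = 29.90 MPa
Total = 109.5 + 36.41 + 29.90 = 175.84 MPa
Pore pressure P_p = 1000 kg/m³ × 9.81 m/s² × 6881 m = 6.750×10^7 Pa = 67.50 MPa
Effective stress σ' = σ_v − P_p = 175.8 − 67.50 = 108.34 MPa

108 MPa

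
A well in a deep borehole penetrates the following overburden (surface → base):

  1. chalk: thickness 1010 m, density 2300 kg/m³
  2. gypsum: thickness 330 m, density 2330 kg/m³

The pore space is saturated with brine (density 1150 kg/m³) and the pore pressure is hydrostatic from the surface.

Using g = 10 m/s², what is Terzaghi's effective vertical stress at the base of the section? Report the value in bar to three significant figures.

Overburden (lithostatic) stress σ_v:
chalk: 2300 kg/m³ × 10 m/s² × 1010 m = 2.323×10^7 Pa = 23.23 MPa
gypsum: 2330 kg/m³ × 10 m/s² × 330 m = 7.689×10^6 Pa = 7.689 MPa
Total = 23.23 + 7.689 = 30.919 MPa
Pore pressure P_p = 1150 kg/m³ × 10 m/s² × 1340 m = 1.541×10^7 Pa = 15.41 MPa
Effective stress σ' = σ_v − P_p = 30.92 − 15.41 = 15.509 MPa = 155.09 bar

155 bar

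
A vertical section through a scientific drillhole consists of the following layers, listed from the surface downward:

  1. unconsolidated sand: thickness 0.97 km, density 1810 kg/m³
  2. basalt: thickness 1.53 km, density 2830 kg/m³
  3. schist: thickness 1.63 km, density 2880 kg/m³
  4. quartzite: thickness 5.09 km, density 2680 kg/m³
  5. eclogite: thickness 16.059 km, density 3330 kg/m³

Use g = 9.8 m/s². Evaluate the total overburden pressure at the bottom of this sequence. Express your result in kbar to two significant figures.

unconsolidated sand: 1810 kg/m³ × 9.8 m/s² × 970 m = 1.721×10^7 Pa = 0.1721 kbar
basalt: 2830 kg/m³ × 9.8 m/s² × 1530 m = 4.243×10^7 Pa = 0.4243 kbar
schist: 2880 kg/m³ × 9.8 m/s² × 1630 m = 4.601×10^7 Pa = 0.4601 kbar
quartzite: 2680 kg/m³ × 9.8 m/s² × 5090 m = 1.337×10^8 Pa = 1.337 kbar
eclogite: 3330 kg/m³ × 9.8 m/s² × 16059 m = 5.241×10^8 Pa = 5.241 kbar
Total = 0.1721 + 0.4243 + 0.4601 + 1.337 + 5.241 = 7.6340 kbar

7.6 kbar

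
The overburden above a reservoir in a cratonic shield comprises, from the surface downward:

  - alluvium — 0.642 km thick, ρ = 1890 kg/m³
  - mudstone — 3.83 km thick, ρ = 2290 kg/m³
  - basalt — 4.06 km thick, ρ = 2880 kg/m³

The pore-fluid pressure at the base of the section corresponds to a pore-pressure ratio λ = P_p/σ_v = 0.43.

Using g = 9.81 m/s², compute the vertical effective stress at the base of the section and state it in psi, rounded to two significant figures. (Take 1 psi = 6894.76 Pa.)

18000 psi

Overburden (lithostatic) stress σ_v:
alluvium: 1890 kg/m³ × 9.81 m/s² × 642 m = 1.190×10^7 Pa = 11.90 MPa
mudstone: 2290 kg/m³ × 9.81 m/s² × 3830 m = 8.604×10^7 Pa = 86.04 MPa
basalt: 2880 kg/m³ × 9.81 m/s² × 4060 m = 1.147×10^8 Pa = 114.7 MPa
Total = 11.90 + 86.04 + 114.7 = 212.65 MPa
Pore pressure P_p = λ·σ_v = 0.43 × 212.7 MPa = 91.44 MPa
Effective stress σ' = σ_v − P_p = 212.7 − 91.44 = 121.21 MPa = 17580 psi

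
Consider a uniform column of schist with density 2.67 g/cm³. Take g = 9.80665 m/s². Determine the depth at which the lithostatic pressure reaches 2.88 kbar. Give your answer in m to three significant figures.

h = P/(ρg) = 2.88 kbar / (2670 kg/m³ × 9.80665 m/s²) = 2.880×10^8 Pa / 26184 Pa/m = 10999 m

11000 m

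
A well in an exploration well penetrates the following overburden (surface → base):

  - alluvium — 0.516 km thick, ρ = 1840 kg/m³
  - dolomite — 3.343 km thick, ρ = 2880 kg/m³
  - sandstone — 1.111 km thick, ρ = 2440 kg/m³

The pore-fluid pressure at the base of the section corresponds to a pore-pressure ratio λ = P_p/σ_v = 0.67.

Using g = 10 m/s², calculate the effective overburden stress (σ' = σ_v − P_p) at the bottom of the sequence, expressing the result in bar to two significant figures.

Overburden (lithostatic) stress σ_v:
alluvium: 1840 kg/m³ × 10 m/s² × 516 m = 9.494×10^6 Pa = 9.494 MPa
dolomite: 2880 kg/m³ × 10 m/s² × 3343 m = 9.628×10^7 Pa = 96.28 MPa
sandstone: 2440 kg/m³ × 10 m/s² × 1111 m = 2.711×10^7 Pa = 27.11 MPa
Total = 9.494 + 96.28 + 27.11 = 132.88 MPa
Pore pressure P_p = λ·σ_v = 0.67 × 132.9 MPa = 89.03 MPa
Effective stress σ' = σ_v − P_p = 132.9 − 89.03 = 43.851 MPa = 438.51 bar

440 bar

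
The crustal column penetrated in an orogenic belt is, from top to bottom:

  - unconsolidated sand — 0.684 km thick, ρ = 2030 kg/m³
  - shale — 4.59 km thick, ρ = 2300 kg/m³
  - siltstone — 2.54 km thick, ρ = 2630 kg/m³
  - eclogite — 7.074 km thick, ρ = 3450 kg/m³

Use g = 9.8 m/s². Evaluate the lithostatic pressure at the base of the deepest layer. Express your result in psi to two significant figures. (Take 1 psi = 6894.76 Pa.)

61000 psi

unconsolidated sand: 2030 kg/m³ × 9.8 m/s² × 684 m = 1.361×10^7 Pa = 1974 psi
shale: 2300 kg/m³ × 9.8 m/s² × 4590 m = 1.035×10^8 Pa = 15005 psi
siltstone: 2630 kg/m³ × 9.8 m/s² × 2540 m = 6.547×10^7 Pa = 9495 psi
eclogite: 3450 kg/m³ × 9.8 m/s² × 7074 m = 2.392×10^8 Pa = 34689 psi
Total = 1974 + 15005 + 9495 + 34689 = 61163 psi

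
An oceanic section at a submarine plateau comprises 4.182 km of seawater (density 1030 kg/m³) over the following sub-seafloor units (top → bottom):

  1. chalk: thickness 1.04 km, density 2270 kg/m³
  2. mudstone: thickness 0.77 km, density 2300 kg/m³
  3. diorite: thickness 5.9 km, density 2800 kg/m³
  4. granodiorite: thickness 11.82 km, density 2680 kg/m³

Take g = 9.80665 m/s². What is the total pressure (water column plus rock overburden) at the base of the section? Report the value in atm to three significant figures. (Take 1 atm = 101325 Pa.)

seawater: 1030 kg/m³ × 9.80665 m/s² × 4182 m = 4.224×10^7 Pa = 416.9 atm
chalk: 2270 kg/m³ × 9.80665 m/s² × 1040 m = 2.315×10^7 Pa = 228.5 atm
mudstone: 2300 kg/m³ × 9.80665 m/s² × 770 m = 1.737×10^7 Pa = 171.4 atm
diorite: 2800 kg/m³ × 9.80665 m/s² × 5900 m = 1.620×10^8 Pa = 1599 atm
granodiorite: 2680 kg/m³ × 9.80665 m/s² × 11820 m = 3.107×10^8 Pa = 3066 atm
Total = 416.9 + 228.5 + 171.4 + 1599 + 3066 = 5481.5 atm

5480 atm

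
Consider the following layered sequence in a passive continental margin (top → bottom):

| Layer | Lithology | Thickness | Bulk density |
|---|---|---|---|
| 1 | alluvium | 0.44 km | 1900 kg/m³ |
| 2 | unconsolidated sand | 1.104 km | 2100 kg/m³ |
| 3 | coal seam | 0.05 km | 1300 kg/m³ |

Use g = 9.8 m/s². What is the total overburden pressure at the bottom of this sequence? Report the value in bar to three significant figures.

alluvium: 1900 kg/m³ × 9.8 m/s² × 440 m = 8.193×10^6 Pa = 81.93 bar
unconsolidated sand: 2100 kg/m³ × 9.8 m/s² × 1104 m = 2.272×10^7 Pa = 227.2 bar
coal seam: 1300 kg/m³ × 9.8 m/s² × 50 m = 6.370×10^5 Pa = 6.370 bar
Total = 81.93 + 227.2 + 6.370 = 315.50 bar

316 bar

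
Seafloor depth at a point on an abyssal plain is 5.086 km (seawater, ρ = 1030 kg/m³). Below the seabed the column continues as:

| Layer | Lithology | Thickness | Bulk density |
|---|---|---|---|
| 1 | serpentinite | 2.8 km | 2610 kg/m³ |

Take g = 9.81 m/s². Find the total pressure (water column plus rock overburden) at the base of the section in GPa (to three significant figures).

0.123 GPa

seawater: 1030 kg/m³ × 9.81 m/s² × 5086 m = 5.139×10^7 Pa = 0.05139 GPa
serpentinite: 2610 kg/m³ × 9.81 m/s² × 2800 m = 7.169×10^7 Pa = 0.07169 GPa
Total = 0.05139 + 0.07169 = 0.12308 GPa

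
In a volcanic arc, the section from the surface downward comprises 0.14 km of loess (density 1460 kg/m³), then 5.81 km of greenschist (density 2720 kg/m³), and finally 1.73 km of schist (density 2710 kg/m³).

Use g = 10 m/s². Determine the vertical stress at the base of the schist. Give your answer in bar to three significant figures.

loess: 1460 kg/m³ × 10 m/s² × 140 m = 2.044×10^6 Pa = 20.44 bar
greenschist: 2720 kg/m³ × 10 m/s² × 5810 m = 1.580×10^8 Pa = 1580 bar
schist: 2710 kg/m³ × 10 m/s² × 1730 m = 4.688×10^7 Pa = 468.8 bar
Total = 20.44 + 1580 + 468.8 = 2069.6 bar

2070 bar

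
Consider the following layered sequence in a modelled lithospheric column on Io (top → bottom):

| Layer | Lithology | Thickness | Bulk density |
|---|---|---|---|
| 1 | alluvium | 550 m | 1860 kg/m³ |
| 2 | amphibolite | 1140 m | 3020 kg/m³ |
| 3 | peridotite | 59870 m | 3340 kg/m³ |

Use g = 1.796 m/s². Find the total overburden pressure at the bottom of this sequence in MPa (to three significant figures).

367 MPa

alluvium: 1860 kg/m³ × 1.796 m/s² × 550 m = 1.837×10^6 Pa = 1.837 MPa
amphibolite: 3020 kg/m³ × 1.796 m/s² × 1140 m = 6.183×10^6 Pa = 6.183 MPa
peridotite: 3340 kg/m³ × 1.796 m/s² × 59870 m = 3.591×10^8 Pa = 359.1 MPa
Total = 1.837 + 6.183 + 359.1 = 367.16 MPa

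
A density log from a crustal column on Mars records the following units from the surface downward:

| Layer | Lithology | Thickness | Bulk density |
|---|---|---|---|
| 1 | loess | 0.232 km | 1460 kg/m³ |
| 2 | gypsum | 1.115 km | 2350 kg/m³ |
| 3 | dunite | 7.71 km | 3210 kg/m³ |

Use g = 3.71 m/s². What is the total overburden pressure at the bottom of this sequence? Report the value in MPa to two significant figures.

loess: 1460 kg/m³ × 3.71 m/s² × 232 m = 1.257×10^6 Pa = 1.257 MPa
gypsum: 2350 kg/m³ × 3.71 m/s² × 1115 m = 9.721×10^6 Pa = 9.721 MPa
dunite: 3210 kg/m³ × 3.71 m/s² × 7710 m = 9.182×10^7 Pa = 91.82 MPa
Total = 1.257 + 9.721 + 91.82 = 102.80 MPa

100 MPa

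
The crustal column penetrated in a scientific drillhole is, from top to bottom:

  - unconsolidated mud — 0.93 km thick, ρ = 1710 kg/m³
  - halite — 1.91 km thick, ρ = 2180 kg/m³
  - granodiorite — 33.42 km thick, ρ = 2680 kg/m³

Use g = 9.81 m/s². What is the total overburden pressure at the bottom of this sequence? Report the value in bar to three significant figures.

9350 bar

unconsolidated mud: 1710 kg/m³ × 9.81 m/s² × 930 m = 1.560×10^7 Pa = 156.0 bar
halite: 2180 kg/m³ × 9.81 m/s² × 1910 m = 4.085×10^7 Pa = 408.5 bar
granodiorite: 2680 kg/m³ × 9.81 m/s² × 33420 m = 8.786×10^8 Pa = 8786 bar
Total = 156.0 + 408.5 + 8786 = 9350.9 bar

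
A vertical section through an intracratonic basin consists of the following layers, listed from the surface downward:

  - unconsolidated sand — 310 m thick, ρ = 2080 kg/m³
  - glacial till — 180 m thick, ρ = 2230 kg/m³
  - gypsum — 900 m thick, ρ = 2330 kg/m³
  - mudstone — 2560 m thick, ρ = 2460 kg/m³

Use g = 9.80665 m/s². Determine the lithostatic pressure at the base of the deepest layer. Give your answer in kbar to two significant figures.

unconsolidated sand: 2080 kg/m³ × 9.80665 m/s² × 310 m = 6.323×10^6 Pa = 0.06323 kbar
glacial till: 2230 kg/m³ × 9.80665 m/s² × 180 m = 3.936×10^6 Pa = 0.03936 kbar
gypsum: 2330 kg/m³ × 9.80665 m/s² × 900 m = 2.056×10^7 Pa = 0.2056 kbar
mudstone: 2460 kg/m³ × 9.80665 m/s² × 2560 m = 6.176×10^7 Pa = 0.6176 kbar
Total = 0.06323 + 0.03936 + 0.2056 + 0.6176 = 0.92583 kbar

0.93 kbar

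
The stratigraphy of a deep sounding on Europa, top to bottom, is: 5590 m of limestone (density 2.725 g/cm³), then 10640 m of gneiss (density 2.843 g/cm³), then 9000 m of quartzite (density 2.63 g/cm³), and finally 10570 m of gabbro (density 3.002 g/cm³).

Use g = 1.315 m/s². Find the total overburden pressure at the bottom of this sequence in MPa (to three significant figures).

133 MPa

limestone: 2725 kg/m³ × 1.315 m/s² × 5590 m = 2.003×10^7 Pa = 20.03 MPa
gneiss: 2843 kg/m³ × 1.315 m/s² × 10640 m = 3.978×10^7 Pa = 39.78 MPa
quartzite: 2630 kg/m³ × 1.315 m/s² × 9000 m = 3.113×10^7 Pa = 31.13 MPa
gabbro: 3002 kg/m³ × 1.315 m/s² × 10570 m = 4.173×10^7 Pa = 41.73 MPa
Total = 20.03 + 39.78 + 31.13 + 41.73 = 132.66 MPa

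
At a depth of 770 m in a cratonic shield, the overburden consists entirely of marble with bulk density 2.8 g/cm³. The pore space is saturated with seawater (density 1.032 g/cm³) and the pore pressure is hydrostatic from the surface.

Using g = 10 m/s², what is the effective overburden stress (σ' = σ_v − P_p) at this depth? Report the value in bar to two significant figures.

Overburden (lithostatic) stress σ_v:
marble: 2800 kg/m³ × 10 m/s² × 770 m = 2.156×10^7 Pa = 21.56 MPa
Pore pressure P_p = 1032 kg/m³ × 10 m/s² × 770 m = 7.946×10^6 Pa = 7.946 MPa
Effective stress σ' = σ_v − P_p = 21.56 − 7.946 = 13.614 MPa = 136.14 bar

140 bar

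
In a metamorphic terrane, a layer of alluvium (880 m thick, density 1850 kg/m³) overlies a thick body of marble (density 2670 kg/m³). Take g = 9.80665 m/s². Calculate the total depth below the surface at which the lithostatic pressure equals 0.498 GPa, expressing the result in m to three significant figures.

19300 m

Pressure at base of upper layers: 1850×9.80665×880 = 1.597×10^7 Pa = 0.01597 GPa
Remaining pressure to be supplied by marble: 4.980×10^8 − 1.597×10^7 = 4.820×10^8 Pa
Additional depth in marble = 4.820×10^8 Pa / (2670 kg/m³ × 9.80665 m/s²) = 18410 m
Total depth = 880 m + 18410 m = 19290 m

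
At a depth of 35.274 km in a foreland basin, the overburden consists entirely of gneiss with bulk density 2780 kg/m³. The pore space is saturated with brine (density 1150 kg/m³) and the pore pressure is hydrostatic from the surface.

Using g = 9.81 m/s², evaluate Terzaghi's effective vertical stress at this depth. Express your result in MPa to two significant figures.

560 MPa

Overburden (lithostatic) stress σ_v:
gneiss: 2780 kg/m³ × 9.81 m/s² × 35274 m = 9.620×10^8 Pa = 962.0 MPa
Pore pressure P_p = 1150 kg/m³ × 9.81 m/s² × 35274 m = 3.979×10^8 Pa = 397.9 MPa
Effective stress σ' = σ_v − P_p = 962.0 − 397.9 = 564.04 MPa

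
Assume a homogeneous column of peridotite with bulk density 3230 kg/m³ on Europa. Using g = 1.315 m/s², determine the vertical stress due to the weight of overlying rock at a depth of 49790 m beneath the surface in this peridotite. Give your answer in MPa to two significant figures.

210 MPa

peridotite: 3230 kg/m³ × 1.315 m/s² × 49790 m = 2.115×10^8 Pa = 211.5 MPa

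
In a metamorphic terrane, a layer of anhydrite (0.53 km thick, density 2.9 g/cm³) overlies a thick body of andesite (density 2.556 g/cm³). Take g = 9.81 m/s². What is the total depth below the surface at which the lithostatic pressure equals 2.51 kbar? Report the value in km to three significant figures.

9.94 km

Pressure at base of upper layers: 2900×9.81×530 = 1.508×10^7 Pa = 0.1508 kbar
Remaining pressure to be supplied by andesite: 2.510×10^8 − 1.508×10^7 = 2.359×10^8 Pa
Additional depth in andesite = 2.359×10^8 Pa / (2556 kg/m³ × 9.81 m/s²) = 9408.9 m
Total depth = 530 m + 9408.9 m = 9938.9 m
= 9.9389 km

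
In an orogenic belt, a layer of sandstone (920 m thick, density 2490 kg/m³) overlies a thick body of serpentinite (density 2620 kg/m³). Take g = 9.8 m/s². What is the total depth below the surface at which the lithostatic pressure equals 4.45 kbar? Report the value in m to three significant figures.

Pressure at base of upper layers: 2490×9.8×920 = 2.245×10^7 Pa = 0.2245 kbar
Remaining pressure to be supplied by serpentinite: 4.450×10^8 − 2.245×10^7 = 4.226×10^8 Pa
Additional depth in serpentinite = 4.226×10^8 Pa / (2620 kg/m³ × 9.8 m/s²) = 16457 m
Total depth = 920 m + 16457 m = 17377 m

17400 m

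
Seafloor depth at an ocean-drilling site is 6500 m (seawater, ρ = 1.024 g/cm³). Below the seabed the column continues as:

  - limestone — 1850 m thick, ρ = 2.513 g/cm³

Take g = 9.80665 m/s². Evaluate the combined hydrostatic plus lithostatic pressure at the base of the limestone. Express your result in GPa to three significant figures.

seawater: 1024 kg/m³ × 9.80665 m/s² × 6500 m = 6.527×10^7 Pa = 0.06527 GPa
limestone: 2513 kg/m³ × 9.80665 m/s² × 1850 m = 4.559×10^7 Pa = 0.04559 GPa
Total = 0.06527 + 0.04559 = 0.11086 GPa

0.111 GPa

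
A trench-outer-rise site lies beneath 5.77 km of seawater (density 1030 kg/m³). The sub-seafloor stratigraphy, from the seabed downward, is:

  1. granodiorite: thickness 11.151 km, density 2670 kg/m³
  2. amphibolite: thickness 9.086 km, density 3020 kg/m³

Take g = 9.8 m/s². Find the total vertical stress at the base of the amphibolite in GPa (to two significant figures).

0.62 GPa

seawater: 1030 kg/m³ × 9.8 m/s² × 5770 m = 5.824×10^7 Pa = 0.05824 GPa
granodiorite: 2670 kg/m³ × 9.8 m/s² × 11151 m = 2.918×10^8 Pa = 0.2918 GPa
amphibolite: 3020 kg/m³ × 9.8 m/s² × 9086 m = 2.689×10^8 Pa = 0.2689 GPa
Total = 0.05824 + 0.2918 + 0.2689 = 0.61893 GPa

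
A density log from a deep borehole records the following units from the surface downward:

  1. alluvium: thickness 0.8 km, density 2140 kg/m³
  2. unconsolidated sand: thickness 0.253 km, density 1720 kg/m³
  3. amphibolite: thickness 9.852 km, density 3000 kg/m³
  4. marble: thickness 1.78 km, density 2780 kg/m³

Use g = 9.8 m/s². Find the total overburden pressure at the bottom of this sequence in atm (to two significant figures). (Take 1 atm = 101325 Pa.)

alluvium: 2140 kg/m³ × 9.8 m/s² × 800 m = 1.678×10^7 Pa = 165.6 atm
unconsolidated sand: 1720 kg/m³ × 9.8 m/s² × 253 m = 4.265×10^6 Pa = 42.09 atm
amphibolite: 3000 kg/m³ × 9.8 m/s² × 9852 m = 2.896×10^8 Pa = 2859 atm
marble: 2780 kg/m³ × 9.8 m/s² × 1780 m = 4.849×10^7 Pa = 478.6 atm
Total = 165.6 + 42.09 + 2859 + 478.6 = 3544.9 atm

3500 atm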